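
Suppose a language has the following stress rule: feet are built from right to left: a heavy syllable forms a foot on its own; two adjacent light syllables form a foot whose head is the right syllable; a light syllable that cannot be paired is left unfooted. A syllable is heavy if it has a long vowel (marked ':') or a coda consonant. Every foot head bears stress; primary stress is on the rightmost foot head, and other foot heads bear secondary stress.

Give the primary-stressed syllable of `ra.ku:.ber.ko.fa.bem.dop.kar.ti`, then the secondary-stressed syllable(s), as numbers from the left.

Weights: 1 ra L, 2 ku: H, 3 ber H, 4 ko L, 5 fa L, 6 bem H, 7 dop H, 8 kar H, 9 ti L.
Parse right to left (heavy = foot alone; LL = one foot; stranded L unfooted): ra (ˈku:) (ˈber) (ko.ˈfa) (ˈbem) (ˈdop) (ˈkar) ti.
Foot heads: 2, 3, 5, 6, 7, 8.
Primary stress on the rightmost head = syllable 8.
Secondary stress on 2, 3, 5, 6, 7: ra.ˌku:.ˌber.ko.ˌfa.ˌbem.ˌdop.ˈkar.ti.

primary 8, secondary 2, 3, 5, 6, 7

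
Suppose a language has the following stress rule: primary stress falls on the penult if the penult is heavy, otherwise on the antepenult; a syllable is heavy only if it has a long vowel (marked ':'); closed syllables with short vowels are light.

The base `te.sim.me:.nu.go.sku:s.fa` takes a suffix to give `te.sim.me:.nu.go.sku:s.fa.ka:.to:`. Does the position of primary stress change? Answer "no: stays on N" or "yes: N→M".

Base `te.sim.me:.nu.go.sku:s.fa` (7 syllables):
  Weights: 5 go L, 6 sku:s H, 7 fa L.
  The penult (syllable 6, sku:s) is heavy, so it takes stress.
  → primary stress on syllable 6.
Suffixed `te.sim.me:.nu.go.sku:s.fa.ka:.to:` (9 syllables):
  Weights: 7 fa L, 8 ka: H, 9 to: H.
  The penult (syllable 8, ka:) is heavy, so it takes stress.
  → primary stress on syllable 8.

yes: 6→8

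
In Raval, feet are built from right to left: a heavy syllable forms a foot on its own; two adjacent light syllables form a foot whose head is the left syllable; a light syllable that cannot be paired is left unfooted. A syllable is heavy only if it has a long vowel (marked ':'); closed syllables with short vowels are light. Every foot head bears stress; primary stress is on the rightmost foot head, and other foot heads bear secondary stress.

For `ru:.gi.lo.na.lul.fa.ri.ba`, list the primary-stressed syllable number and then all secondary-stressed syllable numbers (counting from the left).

primary 7, secondary 1, 3, 5

Weights: 1 ru: H, 2 gi L, 3 lo L, 4 na L, 5 lul L, 6 fa L, 7 ri L, 8 ba L.
Parse right to left (heavy = foot alone; LL = one foot; stranded L unfooted): (ˈru:) gi (ˈlo.na) (ˈlul.fa) (ˈri.ba).
Foot heads: 1, 3, 5, 7.
Primary stress on the rightmost head = syllable 7.
Secondary stress on 1, 3, 5: ˌru:.gi.ˌlo.na.ˌlul.fa.ˈri.ba.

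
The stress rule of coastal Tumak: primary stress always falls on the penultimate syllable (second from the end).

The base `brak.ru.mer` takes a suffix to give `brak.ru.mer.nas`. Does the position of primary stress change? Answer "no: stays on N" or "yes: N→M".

Base `brak.ru.mer` (3 syllables):
  The word has 3 syllables; the penultimate syllable (second from the end) is syllable 2 (ru).
  → primary stress on syllable 2.
Suffixed `brak.ru.mer.nas` (4 syllables):
  The word has 4 syllables; the penultimate syllable (second from the end) is syllable 3 (mer).
  → primary stress on syllable 3.

yes: 2→3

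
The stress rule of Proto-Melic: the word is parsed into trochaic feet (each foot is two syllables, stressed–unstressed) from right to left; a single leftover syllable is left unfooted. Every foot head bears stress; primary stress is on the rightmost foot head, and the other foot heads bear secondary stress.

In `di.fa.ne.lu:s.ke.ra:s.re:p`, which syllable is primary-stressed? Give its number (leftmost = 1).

Parse right to left into trochaic (ˈσσ) feet: di (ˈfa.ne) (ˈlu:s.ke) (ˈra:s.re:p). Syllable 1 is left unfooted.
Foot heads (stressed positions): 2, 4, 6.
End Rule Rightmost: primary stress on the rightmost head = syllable 6.
Primary stress: syllable 6 → di.fa.ne.lu:s.ke.ˈra:s.re:p.

6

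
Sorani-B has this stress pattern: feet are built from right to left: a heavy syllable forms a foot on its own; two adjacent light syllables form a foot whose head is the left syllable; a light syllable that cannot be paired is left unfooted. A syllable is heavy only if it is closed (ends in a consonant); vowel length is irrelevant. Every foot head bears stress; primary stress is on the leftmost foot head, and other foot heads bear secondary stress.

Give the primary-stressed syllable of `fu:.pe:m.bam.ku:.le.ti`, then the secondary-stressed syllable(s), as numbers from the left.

Weights: 1 fu: L, 2 pe:m H, 3 bam H, 4 ku: L, 5 le L, 6 ti L.
Parse right to left (heavy = foot alone; LL = one foot; stranded L unfooted): fu: (ˈpe:m) (ˈbam) ku: (ˈle.ti).
Foot heads: 2, 3, 5.
Primary stress on the leftmost head = syllable 2.
Secondary stress on 3, 5: fu:.ˈpe:m.ˌbam.ku:.ˌle.ti.

primary 2, secondary 3, 5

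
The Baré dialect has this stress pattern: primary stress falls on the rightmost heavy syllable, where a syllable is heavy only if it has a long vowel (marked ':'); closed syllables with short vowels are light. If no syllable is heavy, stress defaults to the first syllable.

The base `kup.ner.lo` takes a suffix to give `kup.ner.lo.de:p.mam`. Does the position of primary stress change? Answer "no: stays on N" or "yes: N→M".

Base `kup.ner.lo` (3 syllables):
  Weights: 1 kup L, 2 ner L, 3 lo L.
  No heavy syllable in the domain; default to the first syllable = syllable 1.
  → primary stress on syllable 1.
Suffixed `kup.ner.lo.de:p.mam` (5 syllables):
  Weights: 1 kup L, 2 ner L, 3 lo L, 4 de:p H, 5 mam L.
  Heavy syllables in the domain: 4. The rightmost is syllable 4 (de:p).
  → primary stress on syllable 4.

yes: 1→4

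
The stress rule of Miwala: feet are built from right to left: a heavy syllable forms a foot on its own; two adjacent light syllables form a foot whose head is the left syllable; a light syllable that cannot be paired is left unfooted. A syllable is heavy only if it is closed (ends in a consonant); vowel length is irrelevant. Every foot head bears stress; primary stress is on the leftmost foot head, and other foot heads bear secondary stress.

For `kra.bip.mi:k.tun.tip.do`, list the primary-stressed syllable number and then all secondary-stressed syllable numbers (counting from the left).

primary 2, secondary 3, 4, 5

Weights: 1 kra L, 2 bip H, 3 mi:k H, 4 tun H, 5 tip H, 6 do L.
Parse right to left (heavy = foot alone; LL = one foot; stranded L unfooted): kra (ˈbip) (ˈmi:k) (ˈtun) (ˈtip) do.
Foot heads: 2, 3, 4, 5.
Primary stress on the leftmost head = syllable 2.
Secondary stress on 3, 4, 5: kra.ˈbip.ˌmi:k.ˌtun.ˌtip.do.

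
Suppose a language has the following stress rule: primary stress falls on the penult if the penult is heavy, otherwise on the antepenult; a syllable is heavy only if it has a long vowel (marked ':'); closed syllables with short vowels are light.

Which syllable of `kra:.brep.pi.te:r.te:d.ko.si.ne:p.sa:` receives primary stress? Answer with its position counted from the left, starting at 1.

Weights: 7 si L, 8 ne:p H, 9 sa: H.
The penult (syllable 8, ne:p) is heavy, so it takes stress.
Primary stress: syllable 8 → kra:.brep.pi.te:r.te:d.ko.si.ˈne:p.sa:.

8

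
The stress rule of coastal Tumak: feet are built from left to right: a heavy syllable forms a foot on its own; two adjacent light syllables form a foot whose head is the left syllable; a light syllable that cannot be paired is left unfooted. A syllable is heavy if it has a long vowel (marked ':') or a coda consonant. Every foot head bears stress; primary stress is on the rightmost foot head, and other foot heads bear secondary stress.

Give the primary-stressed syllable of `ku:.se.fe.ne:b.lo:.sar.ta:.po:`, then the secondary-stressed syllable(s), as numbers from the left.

primary 8, secondary 1, 2, 4, 5, 6, 7

Weights: 1 ku: H, 2 se L, 3 fe L, 4 ne:b H, 5 lo: H, 6 sar H, 7 ta: H, 8 po: H.
Parse left to right (heavy = foot alone; LL = one foot; stranded L unfooted): (ˈku:) (ˈse.fe) (ˈne:b) (ˈlo:) (ˈsar) (ˈta:) (ˈpo:).
Foot heads: 1, 2, 4, 5, 6, 7, 8.
Primary stress on the rightmost head = syllable 8.
Secondary stress on 1, 2, 4, 5, 6, 7: ˌku:.ˌse.fe.ˌne:b.ˌlo:.ˌsar.ˌta:.ˈpo:.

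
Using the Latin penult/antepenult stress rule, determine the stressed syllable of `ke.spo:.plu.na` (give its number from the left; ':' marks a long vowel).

Classical Latin: stress the penult if heavy (long vowel or closed), else the antepenult.
Weights: 2 spo: H, 3 plu L, 4 na L.
The penult (syllable 3, plu) is light, so stress falls on the antepenult (syllable 2, spo:).
Stress on syllable 2: ke.ˈspo:.plu.na.

2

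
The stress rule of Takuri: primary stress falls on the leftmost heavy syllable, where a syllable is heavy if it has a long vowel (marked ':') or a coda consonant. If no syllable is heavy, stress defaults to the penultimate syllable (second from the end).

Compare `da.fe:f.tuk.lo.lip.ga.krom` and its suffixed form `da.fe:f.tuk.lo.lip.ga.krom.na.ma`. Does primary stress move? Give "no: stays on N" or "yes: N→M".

no: stays on 2

Base `da.fe:f.tuk.lo.lip.ga.krom` (7 syllables):
  Weights: 1 da L, 2 fe:f H, 3 tuk H, 4 lo L, 5 lip H, 6 ga L, 7 krom H.
  Heavy syllables in the domain: 2, 3, 5, 7. The leftmost is syllable 2 (fe:f).
  → primary stress on syllable 2.
Suffixed `da.fe:f.tuk.lo.lip.ga.krom.na.ma` (9 syllables):
  Weights: 1 da L, 2 fe:f H, 3 tuk H, 4 lo L, 5 lip H, 6 ga L, 7 krom H, 8 na L, 9 ma L.
  Heavy syllables in the domain: 2, 3, 5, 7. The leftmost is syllable 2 (fe:f).
  → primary stress on syllable 2.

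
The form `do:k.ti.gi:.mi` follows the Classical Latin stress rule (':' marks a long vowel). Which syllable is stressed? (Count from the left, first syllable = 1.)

3

Classical Latin: stress the penult if heavy (long vowel or closed), else the antepenult.
Weights: 2 ti L, 3 gi: H, 4 mi L.
The penult (syllable 3, gi:) is heavy, so it takes stress.
Stress on syllable 3: do:k.ti.ˈgi:.mi.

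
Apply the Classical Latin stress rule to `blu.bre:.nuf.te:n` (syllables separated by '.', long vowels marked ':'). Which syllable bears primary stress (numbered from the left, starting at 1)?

3

Classical Latin: stress the penult if heavy (long vowel or closed), else the antepenult.
Weights: 2 bre: H, 3 nuf H, 4 te:n H.
The penult (syllable 3, nuf) is heavy, so it takes stress.
Stress on syllable 3: blu.bre:.ˈnuf.te:n.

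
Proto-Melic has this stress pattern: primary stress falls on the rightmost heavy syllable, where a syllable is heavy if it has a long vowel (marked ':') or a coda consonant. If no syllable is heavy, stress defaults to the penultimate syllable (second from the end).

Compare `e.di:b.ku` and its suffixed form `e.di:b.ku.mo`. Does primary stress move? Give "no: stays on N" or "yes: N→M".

Base `e.di:b.ku` (3 syllables):
  Weights: 1 e L, 2 di:b H, 3 ku L.
  Heavy syllables in the domain: 2. The rightmost is syllable 2 (di:b).
  → primary stress on syllable 2.
Suffixed `e.di:b.ku.mo` (4 syllables):
  Weights: 1 e L, 2 di:b H, 3 ku L, 4 mo L.
  Heavy syllables in the domain: 2. The rightmost is syllable 2 (di:b).
  → primary stress on syllable 2.

no: stays on 2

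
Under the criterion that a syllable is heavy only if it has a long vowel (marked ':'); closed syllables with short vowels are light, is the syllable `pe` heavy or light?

`pe`: short vowel, open (no coda). Short vowel → light.

light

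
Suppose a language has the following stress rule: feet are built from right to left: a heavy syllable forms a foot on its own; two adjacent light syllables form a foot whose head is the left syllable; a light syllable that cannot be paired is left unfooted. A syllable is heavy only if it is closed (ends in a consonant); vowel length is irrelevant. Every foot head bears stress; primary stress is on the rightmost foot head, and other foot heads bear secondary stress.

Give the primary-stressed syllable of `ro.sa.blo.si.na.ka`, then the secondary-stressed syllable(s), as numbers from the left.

primary 5, secondary 1, 3

Weights: 1 ro L, 2 sa L, 3 blo L, 4 si L, 5 na L, 6 ka L.
Parse right to left (heavy = foot alone; LL = one foot; stranded L unfooted): (ˈro.sa) (ˈblo.si) (ˈna.ka).
Foot heads: 1, 3, 5.
Primary stress on the rightmost head = syllable 5.
Secondary stress on 1, 3: ˌro.sa.ˌblo.si.ˈna.ka.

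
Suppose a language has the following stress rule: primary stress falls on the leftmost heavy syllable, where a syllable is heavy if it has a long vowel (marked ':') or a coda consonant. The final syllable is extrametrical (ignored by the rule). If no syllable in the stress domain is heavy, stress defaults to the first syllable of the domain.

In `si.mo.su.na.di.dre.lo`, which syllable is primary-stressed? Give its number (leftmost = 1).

1

The final syllable (7, lo) is extrametrical; the stress domain is syllables 1–6.
Weights: 1 si L, 2 mo L, 3 su L, 4 na L, 5 di L, 6 dre L.
No heavy syllable in the domain; default to the first syllable of the domain = syllable 1.
Primary stress: syllable 1 → ˈsi.mo.su.na.di.dre.lo.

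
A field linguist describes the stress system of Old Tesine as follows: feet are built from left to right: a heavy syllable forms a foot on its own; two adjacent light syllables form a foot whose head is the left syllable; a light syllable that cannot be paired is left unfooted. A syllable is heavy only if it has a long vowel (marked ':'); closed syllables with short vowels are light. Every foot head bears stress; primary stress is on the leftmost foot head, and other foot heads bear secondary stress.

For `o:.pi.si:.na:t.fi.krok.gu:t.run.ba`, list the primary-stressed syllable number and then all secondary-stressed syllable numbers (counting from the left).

Weights: 1 o: H, 2 pi L, 3 si: H, 4 na:t H, 5 fi L, 6 krok L, 7 gu:t H, 8 run L, 9 ba L.
Parse left to right (heavy = foot alone; LL = one foot; stranded L unfooted): (ˈo:) pi (ˈsi:) (ˈna:t) (ˈfi.krok) (ˈgu:t) (ˈrun.ba).
Foot heads: 1, 3, 4, 5, 7, 8.
Primary stress on the leftmost head = syllable 1.
Secondary stress on 3, 4, 5, 7, 8: ˈo:.pi.ˌsi:.ˌna:t.ˌfi.krok.ˌgu:t.ˌrun.ba.

primary 1, secondary 3, 4, 5, 7, 8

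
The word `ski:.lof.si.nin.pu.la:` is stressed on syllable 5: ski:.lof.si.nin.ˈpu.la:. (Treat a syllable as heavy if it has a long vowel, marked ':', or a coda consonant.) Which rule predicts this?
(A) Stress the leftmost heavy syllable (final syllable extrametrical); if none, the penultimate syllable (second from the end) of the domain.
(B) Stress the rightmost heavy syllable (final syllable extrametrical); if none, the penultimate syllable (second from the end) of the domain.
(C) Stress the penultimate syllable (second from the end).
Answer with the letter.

Rule A → syllable 1 (observed: 5).
Rule B → syllable 4 (observed: 5).
Rule C → syllable 5 ✓.

C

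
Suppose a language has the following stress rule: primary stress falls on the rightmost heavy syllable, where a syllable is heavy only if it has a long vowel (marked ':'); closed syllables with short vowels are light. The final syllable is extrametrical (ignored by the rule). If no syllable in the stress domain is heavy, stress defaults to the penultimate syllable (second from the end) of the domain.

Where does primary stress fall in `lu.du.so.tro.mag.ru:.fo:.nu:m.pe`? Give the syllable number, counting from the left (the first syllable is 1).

The final syllable (9, pe) is extrametrical; the stress domain is syllables 1–8.
Weights: 1 lu L, 2 du L, 3 so L, 4 tro L, 5 mag L, 6 ru: H, 7 fo: H, 8 nu:m H.
Heavy syllables in the domain: 6, 7, 8. The rightmost is syllable 8 (nu:m).
Primary stress: syllable 8 → lu.du.so.tro.mag.ru:.fo:.ˈnu:m.pe.

8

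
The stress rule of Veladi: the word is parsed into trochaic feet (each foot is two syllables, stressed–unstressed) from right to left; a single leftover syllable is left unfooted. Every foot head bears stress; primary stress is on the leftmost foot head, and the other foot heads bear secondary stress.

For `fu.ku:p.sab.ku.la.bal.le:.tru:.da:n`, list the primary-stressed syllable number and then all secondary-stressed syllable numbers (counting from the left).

primary 2, secondary 4, 6, 8

Parse right to left into trochaic (ˈσσ) feet: fu (ˈku:p.sab) (ˈku.la) (ˈbal.le:) (ˈtru:.da:n). Syllable 1 is left unfooted.
Foot heads (stressed positions): 2, 4, 6, 8.
End Rule Leftmost: primary stress on the leftmost head = syllable 2.
Secondary stress on 4, 6, 8: fu.ˈku:p.sab.ˌku.la.ˌbal.le:.ˌtru:.da:n.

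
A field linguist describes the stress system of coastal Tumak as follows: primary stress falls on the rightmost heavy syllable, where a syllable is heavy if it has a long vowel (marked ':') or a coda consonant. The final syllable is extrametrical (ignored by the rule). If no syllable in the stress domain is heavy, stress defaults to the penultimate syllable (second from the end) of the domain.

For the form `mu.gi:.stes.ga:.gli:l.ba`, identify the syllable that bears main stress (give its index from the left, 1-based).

5

The final syllable (6, ba) is extrametrical; the stress domain is syllables 1–5.
Weights: 1 mu L, 2 gi: H, 3 stes H, 4 ga: H, 5 gli:l H.
Heavy syllables in the domain: 2, 3, 4, 5. The rightmost is syllable 5 (gli:l).
Primary stress: syllable 5 → mu.gi:.stes.ga:.ˈgli:l.ba.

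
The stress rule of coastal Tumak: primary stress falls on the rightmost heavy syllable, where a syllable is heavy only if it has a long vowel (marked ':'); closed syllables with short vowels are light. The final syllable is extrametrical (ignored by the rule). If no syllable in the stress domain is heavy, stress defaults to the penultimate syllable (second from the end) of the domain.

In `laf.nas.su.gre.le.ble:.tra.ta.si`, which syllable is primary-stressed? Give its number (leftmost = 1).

The final syllable (9, si) is extrametrical; the stress domain is syllables 1–8.
Weights: 1 laf L, 2 nas L, 3 su L, 4 gre L, 5 le L, 6 ble: H, 7 tra L, 8 ta L.
Heavy syllables in the domain: 6. The rightmost is syllable 6 (ble:).
Primary stress: syllable 6 → laf.nas.su.gre.le.ˈble:.tra.ta.si.

6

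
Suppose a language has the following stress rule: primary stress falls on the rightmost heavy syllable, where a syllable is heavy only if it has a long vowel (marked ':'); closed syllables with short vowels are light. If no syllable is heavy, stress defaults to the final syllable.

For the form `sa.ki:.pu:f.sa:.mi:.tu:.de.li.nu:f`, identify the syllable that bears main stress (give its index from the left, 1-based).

9

Weights: 1 sa L, 2 ki: H, 3 pu:f H, 4 sa: H, 5 mi: H, 6 tu: H, 7 de L, 8 li L, 9 nu:f H.
Heavy syllables in the domain: 2, 3, 4, 5, 6, 9. The rightmost is syllable 9 (nu:f).
Primary stress: syllable 9 → sa.ki:.pu:f.sa:.mi:.tu:.de.li.ˈnu:f.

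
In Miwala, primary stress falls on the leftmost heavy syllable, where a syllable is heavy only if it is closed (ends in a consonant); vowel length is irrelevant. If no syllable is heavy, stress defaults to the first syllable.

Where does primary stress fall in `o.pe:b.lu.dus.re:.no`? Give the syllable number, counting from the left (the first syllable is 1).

2

Weights: 1 o L, 2 pe:b H, 3 lu L, 4 dus H, 5 re: L, 6 no L.
Heavy syllables in the domain: 2, 4. The leftmost is syllable 2 (pe:b).
Primary stress: syllable 2 → o.ˈpe:b.lu.dus.re:.no.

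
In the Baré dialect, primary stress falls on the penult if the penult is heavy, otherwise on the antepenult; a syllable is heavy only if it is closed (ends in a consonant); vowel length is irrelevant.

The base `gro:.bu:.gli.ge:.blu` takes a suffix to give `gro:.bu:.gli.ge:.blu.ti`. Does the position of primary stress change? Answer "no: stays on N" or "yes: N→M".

Base `gro:.bu:.gli.ge:.blu` (5 syllables):
  Weights: 3 gli L, 4 ge: L, 5 blu L.
  The penult (syllable 4, ge:) is light, so stress falls on the antepenult (syllable 3, gli).
  → primary stress on syllable 3.
Suffixed `gro:.bu:.gli.ge:.blu.ti` (6 syllables):
  Weights: 4 ge: L, 5 blu L, 6 ti L.
  The penult (syllable 5, blu) is light, so stress falls on the antepenult (syllable 4, ge:).
  → primary stress on syllable 4.

yes: 3→4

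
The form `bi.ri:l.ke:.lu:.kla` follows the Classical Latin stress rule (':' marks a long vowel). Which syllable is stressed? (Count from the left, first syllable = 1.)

Classical Latin: stress the penult if heavy (long vowel or closed), else the antepenult.
Weights: 3 ke: H, 4 lu: H, 5 kla L.
The penult (syllable 4, lu:) is heavy, so it takes stress.
Stress on syllable 4: bi.ri:l.ke:.ˈlu:.kla.

4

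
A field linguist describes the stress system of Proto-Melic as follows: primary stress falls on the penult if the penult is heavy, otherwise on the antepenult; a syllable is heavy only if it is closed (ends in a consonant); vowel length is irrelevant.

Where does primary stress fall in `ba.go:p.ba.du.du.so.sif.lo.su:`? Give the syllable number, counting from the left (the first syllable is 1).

7

Weights: 7 sif H, 8 lo L, 9 su: L.
The penult (syllable 8, lo) is light, so stress falls on the antepenult (syllable 7, sif).
Primary stress: syllable 7 → ba.go:p.ba.du.du.so.ˈsif.lo.su:.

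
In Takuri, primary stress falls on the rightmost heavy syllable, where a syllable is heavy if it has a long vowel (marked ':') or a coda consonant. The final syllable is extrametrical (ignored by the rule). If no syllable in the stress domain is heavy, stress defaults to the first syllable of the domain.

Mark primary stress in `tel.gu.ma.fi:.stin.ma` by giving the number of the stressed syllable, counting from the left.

5

The final syllable (6, ma) is extrametrical; the stress domain is syllables 1–5.
Weights: 1 tel H, 2 gu L, 3 ma L, 4 fi: H, 5 stin H.
Heavy syllables in the domain: 1, 4, 5. The rightmost is syllable 5 (stin).
Primary stress: syllable 5 → tel.gu.ma.fi:.ˈstin.ma.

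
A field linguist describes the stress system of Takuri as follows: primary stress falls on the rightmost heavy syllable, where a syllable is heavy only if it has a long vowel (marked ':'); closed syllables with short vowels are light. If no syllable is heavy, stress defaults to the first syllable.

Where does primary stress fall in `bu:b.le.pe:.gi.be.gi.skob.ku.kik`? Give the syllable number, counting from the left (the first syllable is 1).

3

Weights: 1 bu:b H, 2 le L, 3 pe: H, 4 gi L, 5 be L, 6 gi L, 7 skob L, 8 ku L, 9 kik L.
Heavy syllables in the domain: 1, 3. The rightmost is syllable 3 (pe:).
Primary stress: syllable 3 → bu:b.le.ˈpe:.gi.be.gi.skob.ku.kik.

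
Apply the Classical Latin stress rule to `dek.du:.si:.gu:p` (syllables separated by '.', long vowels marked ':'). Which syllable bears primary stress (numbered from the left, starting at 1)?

3

Classical Latin: stress the penult if heavy (long vowel or closed), else the antepenult.
Weights: 2 du: H, 3 si: H, 4 gu:p H.
The penult (syllable 3, si:) is heavy, so it takes stress.
Stress on syllable 3: dek.du:.ˈsi:.gu:p.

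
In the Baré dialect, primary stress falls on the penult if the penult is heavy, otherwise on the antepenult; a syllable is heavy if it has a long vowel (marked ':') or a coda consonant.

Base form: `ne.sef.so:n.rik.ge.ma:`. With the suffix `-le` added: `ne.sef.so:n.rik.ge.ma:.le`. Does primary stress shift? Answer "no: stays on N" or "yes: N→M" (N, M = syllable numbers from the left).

Base `ne.sef.so:n.rik.ge.ma:` (6 syllables):
  Weights: 4 rik H, 5 ge L, 6 ma: H.
  The penult (syllable 5, ge) is light, so stress falls on the antepenult (syllable 4, rik).
  → primary stress on syllable 4.
Suffixed `ne.sef.so:n.rik.ge.ma:.le` (7 syllables):
  Weights: 5 ge L, 6 ma: H, 7 le L.
  The penult (syllable 6, ma:) is heavy, so it takes stress.
  → primary stress on syllable 6.

yes: 4→6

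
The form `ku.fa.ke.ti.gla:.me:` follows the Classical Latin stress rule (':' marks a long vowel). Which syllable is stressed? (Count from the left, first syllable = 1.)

5

Classical Latin: stress the penult if heavy (long vowel or closed), else the antepenult.
Weights: 4 ti L, 5 gla: H, 6 me: H.
The penult (syllable 5, gla:) is heavy, so it takes stress.
Stress on syllable 5: ku.fa.ke.ti.ˈgla:.me:.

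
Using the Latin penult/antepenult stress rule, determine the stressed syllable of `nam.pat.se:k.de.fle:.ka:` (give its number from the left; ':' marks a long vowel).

Classical Latin: stress the penult if heavy (long vowel or closed), else the antepenult.
Weights: 4 de L, 5 fle: H, 6 ka: H.
The penult (syllable 5, fle:) is heavy, so it takes stress.
Stress on syllable 5: nam.pat.se:k.de.ˈfle:.ka:.

5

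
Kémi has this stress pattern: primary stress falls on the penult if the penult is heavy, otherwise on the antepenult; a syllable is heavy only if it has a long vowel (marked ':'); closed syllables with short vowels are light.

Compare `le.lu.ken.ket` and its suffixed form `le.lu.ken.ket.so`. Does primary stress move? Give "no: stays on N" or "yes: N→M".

Base `le.lu.ken.ket` (4 syllables):
  Weights: 2 lu L, 3 ken L, 4 ket L.
  The penult (syllable 3, ken) is light, so stress falls on the antepenult (syllable 2, lu).
  → primary stress on syllable 2.
Suffixed `le.lu.ken.ket.so` (5 syllables):
  Weights: 3 ken L, 4 ket L, 5 so L.
  The penult (syllable 4, ket) is light, so stress falls on the antepenult (syllable 3, ken).
  → primary stress on syllable 3.

yes: 2→3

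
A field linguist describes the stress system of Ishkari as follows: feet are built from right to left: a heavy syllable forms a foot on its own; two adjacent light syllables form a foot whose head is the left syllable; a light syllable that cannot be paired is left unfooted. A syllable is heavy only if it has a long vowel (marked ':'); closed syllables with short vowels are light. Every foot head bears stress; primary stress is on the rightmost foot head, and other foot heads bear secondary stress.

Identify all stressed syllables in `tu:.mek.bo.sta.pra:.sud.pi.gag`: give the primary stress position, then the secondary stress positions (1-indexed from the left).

primary 7, secondary 1, 3, 5

Weights: 1 tu: H, 2 mek L, 3 bo L, 4 sta L, 5 pra: H, 6 sud L, 7 pi L, 8 gag L.
Parse right to left (heavy = foot alone; LL = one foot; stranded L unfooted): (ˈtu:) mek (ˈbo.sta) (ˈpra:) sud (ˈpi.gag).
Foot heads: 1, 3, 5, 7.
Primary stress on the rightmost head = syllable 7.
Secondary stress on 1, 3, 5: ˌtu:.mek.ˌbo.sta.ˌpra:.sud.ˈpi.gag.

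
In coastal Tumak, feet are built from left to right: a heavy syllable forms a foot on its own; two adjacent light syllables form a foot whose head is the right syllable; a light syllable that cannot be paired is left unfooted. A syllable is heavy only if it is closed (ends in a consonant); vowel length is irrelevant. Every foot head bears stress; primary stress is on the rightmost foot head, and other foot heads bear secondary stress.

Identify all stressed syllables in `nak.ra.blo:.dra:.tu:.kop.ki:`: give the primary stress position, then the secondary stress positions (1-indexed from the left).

Weights: 1 nak H, 2 ra L, 3 blo: L, 4 dra: L, 5 tu: L, 6 kop H, 7 ki: L.
Parse left to right (heavy = foot alone; LL = one foot; stranded L unfooted): (ˈnak) (ra.ˈblo:) (dra:.ˈtu:) (ˈkop) ki:.
Foot heads: 1, 3, 5, 6.
Primary stress on the rightmost head = syllable 6.
Secondary stress on 1, 3, 5: ˌnak.ra.ˌblo:.dra:.ˌtu:.ˈkop.ki:.

primary 6, secondary 1, 3, 5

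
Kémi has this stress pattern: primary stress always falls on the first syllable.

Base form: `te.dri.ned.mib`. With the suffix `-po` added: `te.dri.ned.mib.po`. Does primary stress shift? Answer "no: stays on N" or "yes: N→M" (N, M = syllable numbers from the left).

Base `te.dri.ned.mib` (4 syllables):
  The word has 4 syllables; the first syllable is syllable 1 (te).
  → primary stress on syllable 1.
Suffixed `te.dri.ned.mib.po` (5 syllables):
  The word has 5 syllables; the first syllable is syllable 1 (te).
  → primary stress on syllable 1.

no: stays on 1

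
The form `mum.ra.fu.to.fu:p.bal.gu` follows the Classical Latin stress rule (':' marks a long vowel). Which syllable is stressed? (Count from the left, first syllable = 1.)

Classical Latin: stress the penult if heavy (long vowel or closed), else the antepenult.
Weights: 5 fu:p H, 6 bal H, 7 gu L.
The penult (syllable 6, bal) is heavy, so it takes stress.
Stress on syllable 6: mum.ra.fu.to.fu:p.ˈbal.gu.

6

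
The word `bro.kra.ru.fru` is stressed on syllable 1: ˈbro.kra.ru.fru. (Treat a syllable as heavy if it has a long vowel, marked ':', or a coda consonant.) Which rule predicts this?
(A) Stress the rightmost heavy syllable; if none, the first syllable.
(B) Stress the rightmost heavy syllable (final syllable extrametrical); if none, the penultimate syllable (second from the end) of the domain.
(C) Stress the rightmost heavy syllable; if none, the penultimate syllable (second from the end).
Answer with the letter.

A

Rule A → syllable 1 ✓.
Rule B → syllable 2 (observed: 1).
Rule C → syllable 3 (observed: 1).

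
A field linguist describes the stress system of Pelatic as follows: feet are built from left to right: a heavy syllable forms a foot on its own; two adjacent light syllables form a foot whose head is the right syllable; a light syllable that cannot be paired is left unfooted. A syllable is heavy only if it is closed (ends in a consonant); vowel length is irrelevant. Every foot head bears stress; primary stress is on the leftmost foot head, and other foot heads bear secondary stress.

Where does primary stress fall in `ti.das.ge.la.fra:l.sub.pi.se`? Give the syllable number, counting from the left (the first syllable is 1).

Weights: 1 ti L, 2 das H, 3 ge L, 4 la L, 5 fra:l H, 6 sub H, 7 pi L, 8 se L.
Parse left to right (heavy = foot alone; LL = one foot; stranded L unfooted): ti (ˈdas) (ge.ˈla) (ˈfra:l) (ˈsub) (pi.ˈse).
Foot heads: 2, 4, 5, 6, 8.
Primary stress on the leftmost head = syllable 2.
Primary stress: syllable 2 → ti.ˈdas.ge.la.fra:l.sub.pi.se.

2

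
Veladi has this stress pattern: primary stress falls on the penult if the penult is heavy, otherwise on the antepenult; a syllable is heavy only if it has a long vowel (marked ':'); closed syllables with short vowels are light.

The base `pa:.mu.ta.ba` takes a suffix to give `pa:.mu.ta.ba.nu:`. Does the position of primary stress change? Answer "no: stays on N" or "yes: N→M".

yes: 2→3

Base `pa:.mu.ta.ba` (4 syllables):
  Weights: 2 mu L, 3 ta L, 4 ba L.
  The penult (syllable 3, ta) is light, so stress falls on the antepenult (syllable 2, mu).
  → primary stress on syllable 2.
Suffixed `pa:.mu.ta.ba.nu:` (5 syllables):
  Weights: 3 ta L, 4 ba L, 5 nu: H.
  The penult (syllable 4, ba) is light, so stress falls on the antepenult (syllable 3, ta).
  → primary stress on syllable 3.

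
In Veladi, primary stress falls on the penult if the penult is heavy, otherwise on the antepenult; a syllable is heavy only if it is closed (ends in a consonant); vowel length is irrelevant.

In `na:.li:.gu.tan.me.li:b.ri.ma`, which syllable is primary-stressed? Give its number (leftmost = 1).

Weights: 6 li:b H, 7 ri L, 8 ma L.
The penult (syllable 7, ri) is light, so stress falls on the antepenult (syllable 6, li:b).
Primary stress: syllable 6 → na:.li:.gu.tan.me.ˈli:b.ri.ma.

6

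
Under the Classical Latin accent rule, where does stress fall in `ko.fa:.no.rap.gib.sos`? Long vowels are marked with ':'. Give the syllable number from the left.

5

Classical Latin: stress the penult if heavy (long vowel or closed), else the antepenult.
Weights: 4 rap H, 5 gib H, 6 sos H.
The penult (syllable 5, gib) is heavy, so it takes stress.
Stress on syllable 5: ko.fa:.no.rap.ˈgib.sos.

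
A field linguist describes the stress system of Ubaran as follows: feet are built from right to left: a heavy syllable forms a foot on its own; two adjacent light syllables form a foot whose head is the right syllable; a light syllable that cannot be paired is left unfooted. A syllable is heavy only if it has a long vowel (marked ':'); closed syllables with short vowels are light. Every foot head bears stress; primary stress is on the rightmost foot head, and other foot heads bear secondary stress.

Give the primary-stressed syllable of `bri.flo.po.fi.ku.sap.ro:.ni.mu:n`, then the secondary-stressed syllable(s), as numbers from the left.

primary 9, secondary 2, 4, 6, 7

Weights: 1 bri L, 2 flo L, 3 po L, 4 fi L, 5 ku L, 6 sap L, 7 ro: H, 8 ni L, 9 mu:n H.
Parse right to left (heavy = foot alone; LL = one foot; stranded L unfooted): (bri.ˈflo) (po.ˈfi) (ku.ˈsap) (ˈro:) ni (ˈmu:n).
Foot heads: 2, 4, 6, 7, 9.
Primary stress on the rightmost head = syllable 9.
Secondary stress on 2, 4, 6, 7: bri.ˌflo.po.ˌfi.ku.ˌsap.ˌro:.ni.ˈmu:n.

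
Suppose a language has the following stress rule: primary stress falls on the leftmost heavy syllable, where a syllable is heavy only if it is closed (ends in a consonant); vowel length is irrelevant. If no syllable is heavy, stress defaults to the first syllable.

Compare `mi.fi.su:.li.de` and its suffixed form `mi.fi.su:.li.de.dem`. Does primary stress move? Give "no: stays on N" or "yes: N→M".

yes: 1→6

Base `mi.fi.su:.li.de` (5 syllables):
  Weights: 1 mi L, 2 fi L, 3 su: L, 4 li L, 5 de L.
  No heavy syllable in the domain; default to the first syllable = syllable 1.
  → primary stress on syllable 1.
Suffixed `mi.fi.su:.li.de.dem` (6 syllables):
  Weights: 1 mi L, 2 fi L, 3 su: L, 4 li L, 5 de L, 6 dem H.
  Heavy syllables in the domain: 6. The leftmost is syllable 6 (dem).
  → primary stress on syllable 6.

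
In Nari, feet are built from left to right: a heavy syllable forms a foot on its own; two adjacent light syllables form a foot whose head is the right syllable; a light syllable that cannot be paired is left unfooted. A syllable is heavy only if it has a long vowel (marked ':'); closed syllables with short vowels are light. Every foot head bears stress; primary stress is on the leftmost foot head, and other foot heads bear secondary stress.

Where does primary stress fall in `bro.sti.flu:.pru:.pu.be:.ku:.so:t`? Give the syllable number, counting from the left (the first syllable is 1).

2

Weights: 1 bro L, 2 sti L, 3 flu: H, 4 pru: H, 5 pu L, 6 be: H, 7 ku: H, 8 so:t H.
Parse left to right (heavy = foot alone; LL = one foot; stranded L unfooted): (bro.ˈsti) (ˈflu:) (ˈpru:) pu (ˈbe:) (ˈku:) (ˈso:t).
Foot heads: 2, 3, 4, 6, 7, 8.
Primary stress on the leftmost head = syllable 2.
Primary stress: syllable 2 → bro.ˈsti.flu:.pru:.pu.be:.ku:.so:t.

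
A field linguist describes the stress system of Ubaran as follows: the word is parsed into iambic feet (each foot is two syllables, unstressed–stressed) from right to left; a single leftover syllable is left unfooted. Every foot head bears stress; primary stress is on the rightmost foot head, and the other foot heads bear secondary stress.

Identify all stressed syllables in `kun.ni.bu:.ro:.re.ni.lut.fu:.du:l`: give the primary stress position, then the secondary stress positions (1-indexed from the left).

Parse right to left into iambic (σˈσ) feet: kun (ni.ˈbu:) (ro:.ˈre) (ni.ˈlut) (fu:.ˈdu:l). Syllable 1 is left unfooted.
Foot heads (stressed positions): 3, 5, 7, 9.
End Rule Rightmost: primary stress on the rightmost head = syllable 9.
Secondary stress on 3, 5, 7: kun.ni.ˌbu:.ro:.ˌre.ni.ˌlut.fu:.ˈdu:l.

primary 9, secondary 3, 5, 7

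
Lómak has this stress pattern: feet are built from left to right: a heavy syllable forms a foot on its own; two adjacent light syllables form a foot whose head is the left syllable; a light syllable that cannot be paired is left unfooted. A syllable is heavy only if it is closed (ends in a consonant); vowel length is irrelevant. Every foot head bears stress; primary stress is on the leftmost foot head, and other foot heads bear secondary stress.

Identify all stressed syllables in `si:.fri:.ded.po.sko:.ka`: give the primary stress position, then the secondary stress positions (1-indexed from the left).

primary 1, secondary 3, 4

Weights: 1 si: L, 2 fri: L, 3 ded H, 4 po L, 5 sko: L, 6 ka L.
Parse left to right (heavy = foot alone; LL = one foot; stranded L unfooted): (ˈsi:.fri:) (ˈded) (ˈpo.sko:) ka.
Foot heads: 1, 3, 4.
Primary stress on the leftmost head = syllable 1.
Secondary stress on 3, 4: ˈsi:.fri:.ˌded.ˌpo.sko:.ka.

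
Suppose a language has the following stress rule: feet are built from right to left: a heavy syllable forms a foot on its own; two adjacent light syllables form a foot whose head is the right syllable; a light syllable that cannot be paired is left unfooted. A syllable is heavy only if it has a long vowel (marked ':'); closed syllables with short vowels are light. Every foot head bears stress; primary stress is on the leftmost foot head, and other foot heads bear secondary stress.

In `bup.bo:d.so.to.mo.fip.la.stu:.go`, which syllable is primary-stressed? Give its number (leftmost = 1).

Weights: 1 bup L, 2 bo:d H, 3 so L, 4 to L, 5 mo L, 6 fip L, 7 la L, 8 stu: H, 9 go L.
Parse right to left (heavy = foot alone; LL = one foot; stranded L unfooted): bup (ˈbo:d) so (to.ˈmo) (fip.ˈla) (ˈstu:) go.
Foot heads: 2, 5, 7, 8.
Primary stress on the leftmost head = syllable 2.
Primary stress: syllable 2 → bup.ˈbo:d.so.to.mo.fip.la.stu:.go.

2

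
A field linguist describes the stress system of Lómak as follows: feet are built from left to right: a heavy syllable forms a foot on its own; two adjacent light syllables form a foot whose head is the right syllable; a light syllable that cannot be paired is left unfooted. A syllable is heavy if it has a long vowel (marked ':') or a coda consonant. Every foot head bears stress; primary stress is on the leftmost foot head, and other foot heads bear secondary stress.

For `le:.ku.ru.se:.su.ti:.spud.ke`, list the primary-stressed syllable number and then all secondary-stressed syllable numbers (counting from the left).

primary 1, secondary 3, 4, 6, 7

Weights: 1 le: H, 2 ku L, 3 ru L, 4 se: H, 5 su L, 6 ti: H, 7 spud H, 8 ke L.
Parse left to right (heavy = foot alone; LL = one foot; stranded L unfooted): (ˈle:) (ku.ˈru) (ˈse:) su (ˈti:) (ˈspud) ke.
Foot heads: 1, 3, 4, 6, 7.
Primary stress on the leftmost head = syllable 1.
Secondary stress on 3, 4, 6, 7: ˈle:.ku.ˌru.ˌse:.su.ˌti:.ˌspud.ke.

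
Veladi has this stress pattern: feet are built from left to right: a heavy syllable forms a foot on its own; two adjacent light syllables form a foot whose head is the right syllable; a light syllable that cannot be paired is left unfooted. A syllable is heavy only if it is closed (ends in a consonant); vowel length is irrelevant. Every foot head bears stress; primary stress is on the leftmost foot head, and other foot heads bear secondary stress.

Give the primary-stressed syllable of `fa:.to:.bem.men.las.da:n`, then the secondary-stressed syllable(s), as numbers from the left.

primary 2, secondary 3, 4, 5, 6

Weights: 1 fa: L, 2 to: L, 3 bem H, 4 men H, 5 las H, 6 da:n H.
Parse left to right (heavy = foot alone; LL = one foot; stranded L unfooted): (fa:.ˈto:) (ˈbem) (ˈmen) (ˈlas) (ˈda:n).
Foot heads: 2, 3, 4, 5, 6.
Primary stress on the leftmost head = syllable 2.
Secondary stress on 3, 4, 5, 6: fa:.ˈto:.ˌbem.ˌmen.ˌlas.ˌda:n.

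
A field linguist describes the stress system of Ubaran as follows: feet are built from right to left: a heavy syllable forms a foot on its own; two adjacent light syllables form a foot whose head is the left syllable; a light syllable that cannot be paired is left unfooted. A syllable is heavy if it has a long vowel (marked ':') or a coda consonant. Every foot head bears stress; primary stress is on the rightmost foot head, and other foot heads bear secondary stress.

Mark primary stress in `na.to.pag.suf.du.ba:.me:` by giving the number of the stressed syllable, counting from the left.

Weights: 1 na L, 2 to L, 3 pag H, 4 suf H, 5 du L, 6 ba: H, 7 me: H.
Parse right to left (heavy = foot alone; LL = one foot; stranded L unfooted): (ˈna.to) (ˈpag) (ˈsuf) du (ˈba:) (ˈme:).
Foot heads: 1, 3, 4, 6, 7.
Primary stress on the rightmost head = syllable 7.
Primary stress: syllable 7 → na.to.pag.suf.du.ba:.ˈme:.

7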